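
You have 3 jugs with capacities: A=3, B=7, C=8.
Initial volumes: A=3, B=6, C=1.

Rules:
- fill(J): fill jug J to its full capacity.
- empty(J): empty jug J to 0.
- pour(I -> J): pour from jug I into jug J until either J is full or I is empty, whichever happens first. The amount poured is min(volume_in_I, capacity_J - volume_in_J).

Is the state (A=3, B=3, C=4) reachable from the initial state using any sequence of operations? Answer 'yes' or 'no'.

Answer: yes

Derivation:
BFS from (A=3, B=6, C=1):
  1. pour(A -> C) -> (A=0 B=6 C=4)
  2. pour(B -> A) -> (A=3 B=3 C=4)
Target reached → yes.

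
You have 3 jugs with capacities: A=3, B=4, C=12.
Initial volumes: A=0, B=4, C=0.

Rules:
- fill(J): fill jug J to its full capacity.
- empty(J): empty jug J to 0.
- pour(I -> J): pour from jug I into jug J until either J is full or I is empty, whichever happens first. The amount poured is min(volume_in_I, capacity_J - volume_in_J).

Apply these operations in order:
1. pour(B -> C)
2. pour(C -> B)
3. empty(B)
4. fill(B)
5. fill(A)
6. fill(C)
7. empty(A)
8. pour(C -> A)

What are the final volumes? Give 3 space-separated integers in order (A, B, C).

Answer: 3 4 9

Derivation:
Step 1: pour(B -> C) -> (A=0 B=0 C=4)
Step 2: pour(C -> B) -> (A=0 B=4 C=0)
Step 3: empty(B) -> (A=0 B=0 C=0)
Step 4: fill(B) -> (A=0 B=4 C=0)
Step 5: fill(A) -> (A=3 B=4 C=0)
Step 6: fill(C) -> (A=3 B=4 C=12)
Step 7: empty(A) -> (A=0 B=4 C=12)
Step 8: pour(C -> A) -> (A=3 B=4 C=9)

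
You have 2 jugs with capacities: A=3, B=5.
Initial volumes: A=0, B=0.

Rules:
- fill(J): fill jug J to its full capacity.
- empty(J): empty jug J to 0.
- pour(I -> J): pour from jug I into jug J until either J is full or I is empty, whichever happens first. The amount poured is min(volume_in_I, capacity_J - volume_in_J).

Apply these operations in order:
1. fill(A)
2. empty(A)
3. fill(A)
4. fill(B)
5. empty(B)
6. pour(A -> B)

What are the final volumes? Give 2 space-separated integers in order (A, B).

Answer: 0 3

Derivation:
Step 1: fill(A) -> (A=3 B=0)
Step 2: empty(A) -> (A=0 B=0)
Step 3: fill(A) -> (A=3 B=0)
Step 4: fill(B) -> (A=3 B=5)
Step 5: empty(B) -> (A=3 B=0)
Step 6: pour(A -> B) -> (A=0 B=3)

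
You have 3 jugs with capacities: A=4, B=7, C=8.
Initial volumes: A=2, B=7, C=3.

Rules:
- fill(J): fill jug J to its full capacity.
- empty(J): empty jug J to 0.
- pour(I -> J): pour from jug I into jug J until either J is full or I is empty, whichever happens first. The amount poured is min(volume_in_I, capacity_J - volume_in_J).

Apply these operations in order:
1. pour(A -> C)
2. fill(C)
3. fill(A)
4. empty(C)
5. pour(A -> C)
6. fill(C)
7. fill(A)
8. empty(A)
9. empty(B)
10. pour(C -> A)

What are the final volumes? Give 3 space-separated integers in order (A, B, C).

Answer: 4 0 4

Derivation:
Step 1: pour(A -> C) -> (A=0 B=7 C=5)
Step 2: fill(C) -> (A=0 B=7 C=8)
Step 3: fill(A) -> (A=4 B=7 C=8)
Step 4: empty(C) -> (A=4 B=7 C=0)
Step 5: pour(A -> C) -> (A=0 B=7 C=4)
Step 6: fill(C) -> (A=0 B=7 C=8)
Step 7: fill(A) -> (A=4 B=7 C=8)
Step 8: empty(A) -> (A=0 B=7 C=8)
Step 9: empty(B) -> (A=0 B=0 C=8)
Step 10: pour(C -> A) -> (A=4 B=0 C=4)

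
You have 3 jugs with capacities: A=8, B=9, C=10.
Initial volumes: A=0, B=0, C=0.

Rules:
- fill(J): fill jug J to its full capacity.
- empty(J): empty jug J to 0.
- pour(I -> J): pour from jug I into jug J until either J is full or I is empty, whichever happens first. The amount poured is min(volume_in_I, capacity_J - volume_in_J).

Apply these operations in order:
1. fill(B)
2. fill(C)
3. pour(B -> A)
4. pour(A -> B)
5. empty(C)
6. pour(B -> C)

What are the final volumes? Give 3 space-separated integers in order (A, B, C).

Answer: 0 0 9

Derivation:
Step 1: fill(B) -> (A=0 B=9 C=0)
Step 2: fill(C) -> (A=0 B=9 C=10)
Step 3: pour(B -> A) -> (A=8 B=1 C=10)
Step 4: pour(A -> B) -> (A=0 B=9 C=10)
Step 5: empty(C) -> (A=0 B=9 C=0)
Step 6: pour(B -> C) -> (A=0 B=0 C=9)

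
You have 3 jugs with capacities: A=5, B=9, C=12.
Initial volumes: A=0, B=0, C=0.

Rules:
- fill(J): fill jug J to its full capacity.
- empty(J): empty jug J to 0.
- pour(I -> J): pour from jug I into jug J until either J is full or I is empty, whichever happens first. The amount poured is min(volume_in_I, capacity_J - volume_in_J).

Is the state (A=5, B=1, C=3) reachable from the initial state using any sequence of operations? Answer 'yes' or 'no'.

Answer: yes

Derivation:
BFS from (A=0, B=0, C=0):
  1. fill(A) -> (A=5 B=0 C=0)
  2. fill(B) -> (A=5 B=9 C=0)
  3. pour(B -> C) -> (A=5 B=0 C=9)
  4. pour(A -> C) -> (A=2 B=0 C=12)
  5. pour(C -> B) -> (A=2 B=9 C=3)
  6. pour(B -> A) -> (A=5 B=6 C=3)
  7. empty(A) -> (A=0 B=6 C=3)
  8. pour(B -> A) -> (A=5 B=1 C=3)
Target reached → yes.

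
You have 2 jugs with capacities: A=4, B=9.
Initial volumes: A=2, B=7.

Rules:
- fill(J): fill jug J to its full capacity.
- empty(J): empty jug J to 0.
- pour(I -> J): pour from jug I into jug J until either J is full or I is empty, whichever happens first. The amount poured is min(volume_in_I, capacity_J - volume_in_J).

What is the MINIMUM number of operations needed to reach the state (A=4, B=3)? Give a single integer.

Answer: 2

Derivation:
BFS from (A=2, B=7). One shortest path:
  1. empty(A) -> (A=0 B=7)
  2. pour(B -> A) -> (A=4 B=3)
Reached target in 2 moves.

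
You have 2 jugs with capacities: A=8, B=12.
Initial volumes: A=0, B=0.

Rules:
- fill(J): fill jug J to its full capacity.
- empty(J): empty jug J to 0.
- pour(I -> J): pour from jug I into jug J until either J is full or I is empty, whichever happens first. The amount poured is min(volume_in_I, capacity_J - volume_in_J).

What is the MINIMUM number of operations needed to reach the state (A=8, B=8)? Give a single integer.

BFS from (A=0, B=0). One shortest path:
  1. fill(A) -> (A=8 B=0)
  2. pour(A -> B) -> (A=0 B=8)
  3. fill(A) -> (A=8 B=8)
Reached target in 3 moves.

Answer: 3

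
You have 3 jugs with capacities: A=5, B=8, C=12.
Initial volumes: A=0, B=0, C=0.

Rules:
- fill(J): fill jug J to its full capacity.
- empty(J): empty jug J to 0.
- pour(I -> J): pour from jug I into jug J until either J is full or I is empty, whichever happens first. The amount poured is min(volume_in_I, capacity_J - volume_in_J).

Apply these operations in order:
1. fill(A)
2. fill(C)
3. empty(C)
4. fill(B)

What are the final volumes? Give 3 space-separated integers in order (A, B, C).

Step 1: fill(A) -> (A=5 B=0 C=0)
Step 2: fill(C) -> (A=5 B=0 C=12)
Step 3: empty(C) -> (A=5 B=0 C=0)
Step 4: fill(B) -> (A=5 B=8 C=0)

Answer: 5 8 0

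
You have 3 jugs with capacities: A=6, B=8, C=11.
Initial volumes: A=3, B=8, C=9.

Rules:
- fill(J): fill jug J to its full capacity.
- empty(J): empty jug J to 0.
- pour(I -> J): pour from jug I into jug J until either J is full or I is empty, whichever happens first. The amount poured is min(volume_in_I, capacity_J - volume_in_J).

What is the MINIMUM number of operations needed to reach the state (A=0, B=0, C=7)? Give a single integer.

BFS from (A=3, B=8, C=9). One shortest path:
  1. fill(A) -> (A=6 B=8 C=9)
  2. empty(B) -> (A=6 B=0 C=9)
  3. pour(A -> B) -> (A=0 B=6 C=9)
  4. pour(C -> B) -> (A=0 B=8 C=7)
  5. empty(B) -> (A=0 B=0 C=7)
Reached target in 5 moves.

Answer: 5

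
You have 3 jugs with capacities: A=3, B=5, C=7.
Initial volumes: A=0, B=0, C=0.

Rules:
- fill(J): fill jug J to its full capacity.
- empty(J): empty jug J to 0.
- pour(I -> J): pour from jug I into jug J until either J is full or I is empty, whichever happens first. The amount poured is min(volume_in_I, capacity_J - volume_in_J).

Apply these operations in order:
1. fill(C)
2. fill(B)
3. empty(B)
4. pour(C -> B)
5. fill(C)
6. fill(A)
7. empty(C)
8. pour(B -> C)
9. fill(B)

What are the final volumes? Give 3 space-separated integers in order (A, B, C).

Step 1: fill(C) -> (A=0 B=0 C=7)
Step 2: fill(B) -> (A=0 B=5 C=7)
Step 3: empty(B) -> (A=0 B=0 C=7)
Step 4: pour(C -> B) -> (A=0 B=5 C=2)
Step 5: fill(C) -> (A=0 B=5 C=7)
Step 6: fill(A) -> (A=3 B=5 C=7)
Step 7: empty(C) -> (A=3 B=5 C=0)
Step 8: pour(B -> C) -> (A=3 B=0 C=5)
Step 9: fill(B) -> (A=3 B=5 C=5)

Answer: 3 5 5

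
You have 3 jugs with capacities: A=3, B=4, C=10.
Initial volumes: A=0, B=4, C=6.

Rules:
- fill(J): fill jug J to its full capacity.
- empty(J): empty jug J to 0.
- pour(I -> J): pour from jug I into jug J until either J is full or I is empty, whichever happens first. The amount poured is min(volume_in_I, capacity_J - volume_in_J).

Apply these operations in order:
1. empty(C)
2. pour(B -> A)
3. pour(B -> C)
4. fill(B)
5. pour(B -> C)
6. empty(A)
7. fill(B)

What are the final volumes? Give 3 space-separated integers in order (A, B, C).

Answer: 0 4 5

Derivation:
Step 1: empty(C) -> (A=0 B=4 C=0)
Step 2: pour(B -> A) -> (A=3 B=1 C=0)
Step 3: pour(B -> C) -> (A=3 B=0 C=1)
Step 4: fill(B) -> (A=3 B=4 C=1)
Step 5: pour(B -> C) -> (A=3 B=0 C=5)
Step 6: empty(A) -> (A=0 B=0 C=5)
Step 7: fill(B) -> (A=0 B=4 C=5)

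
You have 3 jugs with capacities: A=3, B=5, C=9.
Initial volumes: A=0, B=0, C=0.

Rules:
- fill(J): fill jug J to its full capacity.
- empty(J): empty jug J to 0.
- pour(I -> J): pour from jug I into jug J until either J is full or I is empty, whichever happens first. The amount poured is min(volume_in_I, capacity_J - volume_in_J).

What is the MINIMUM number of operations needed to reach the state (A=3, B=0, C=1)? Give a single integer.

BFS from (A=0, B=0, C=0). One shortest path:
  1. fill(C) -> (A=0 B=0 C=9)
  2. pour(C -> A) -> (A=3 B=0 C=6)
  3. pour(C -> B) -> (A=3 B=5 C=1)
  4. empty(B) -> (A=3 B=0 C=1)
Reached target in 4 moves.

Answer: 4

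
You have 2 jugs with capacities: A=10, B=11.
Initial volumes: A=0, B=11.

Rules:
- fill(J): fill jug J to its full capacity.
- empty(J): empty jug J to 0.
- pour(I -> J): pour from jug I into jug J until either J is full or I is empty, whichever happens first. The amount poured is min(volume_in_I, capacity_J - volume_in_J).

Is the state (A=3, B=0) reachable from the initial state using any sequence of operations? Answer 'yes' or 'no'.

BFS from (A=0, B=11):
  1. pour(B -> A) -> (A=10 B=1)
  2. empty(A) -> (A=0 B=1)
  3. pour(B -> A) -> (A=1 B=0)
  4. fill(B) -> (A=1 B=11)
  5. pour(B -> A) -> (A=10 B=2)
  6. empty(A) -> (A=0 B=2)
  7. pour(B -> A) -> (A=2 B=0)
  8. fill(B) -> (A=2 B=11)
  9. pour(B -> A) -> (A=10 B=3)
  10. empty(A) -> (A=0 B=3)
  11. pour(B -> A) -> (A=3 B=0)
Target reached → yes.

Answer: yes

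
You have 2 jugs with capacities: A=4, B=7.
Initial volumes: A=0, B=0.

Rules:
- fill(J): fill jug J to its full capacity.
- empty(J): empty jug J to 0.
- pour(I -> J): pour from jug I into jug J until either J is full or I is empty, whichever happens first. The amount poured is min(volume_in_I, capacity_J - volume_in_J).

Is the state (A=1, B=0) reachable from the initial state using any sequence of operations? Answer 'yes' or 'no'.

Answer: yes

Derivation:
BFS from (A=0, B=0):
  1. fill(A) -> (A=4 B=0)
  2. pour(A -> B) -> (A=0 B=4)
  3. fill(A) -> (A=4 B=4)
  4. pour(A -> B) -> (A=1 B=7)
  5. empty(B) -> (A=1 B=0)
Target reached → yes.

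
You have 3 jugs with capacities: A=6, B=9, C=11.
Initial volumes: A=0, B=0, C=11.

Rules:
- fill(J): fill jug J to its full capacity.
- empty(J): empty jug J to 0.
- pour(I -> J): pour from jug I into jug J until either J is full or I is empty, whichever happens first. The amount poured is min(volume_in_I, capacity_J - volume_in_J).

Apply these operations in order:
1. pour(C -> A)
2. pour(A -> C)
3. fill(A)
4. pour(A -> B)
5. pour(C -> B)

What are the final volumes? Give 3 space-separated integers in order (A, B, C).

Answer: 0 9 8

Derivation:
Step 1: pour(C -> A) -> (A=6 B=0 C=5)
Step 2: pour(A -> C) -> (A=0 B=0 C=11)
Step 3: fill(A) -> (A=6 B=0 C=11)
Step 4: pour(A -> B) -> (A=0 B=6 C=11)
Step 5: pour(C -> B) -> (A=0 B=9 C=8)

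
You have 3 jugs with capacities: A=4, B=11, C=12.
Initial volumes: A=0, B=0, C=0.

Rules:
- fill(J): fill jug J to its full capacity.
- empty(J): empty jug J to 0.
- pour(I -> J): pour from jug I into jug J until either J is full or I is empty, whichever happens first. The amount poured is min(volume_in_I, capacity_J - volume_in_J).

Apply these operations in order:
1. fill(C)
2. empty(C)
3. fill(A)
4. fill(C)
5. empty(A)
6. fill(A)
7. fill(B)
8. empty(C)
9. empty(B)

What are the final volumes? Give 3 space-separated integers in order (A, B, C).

Step 1: fill(C) -> (A=0 B=0 C=12)
Step 2: empty(C) -> (A=0 B=0 C=0)
Step 3: fill(A) -> (A=4 B=0 C=0)
Step 4: fill(C) -> (A=4 B=0 C=12)
Step 5: empty(A) -> (A=0 B=0 C=12)
Step 6: fill(A) -> (A=4 B=0 C=12)
Step 7: fill(B) -> (A=4 B=11 C=12)
Step 8: empty(C) -> (A=4 B=11 C=0)
Step 9: empty(B) -> (A=4 B=0 C=0)

Answer: 4 0 0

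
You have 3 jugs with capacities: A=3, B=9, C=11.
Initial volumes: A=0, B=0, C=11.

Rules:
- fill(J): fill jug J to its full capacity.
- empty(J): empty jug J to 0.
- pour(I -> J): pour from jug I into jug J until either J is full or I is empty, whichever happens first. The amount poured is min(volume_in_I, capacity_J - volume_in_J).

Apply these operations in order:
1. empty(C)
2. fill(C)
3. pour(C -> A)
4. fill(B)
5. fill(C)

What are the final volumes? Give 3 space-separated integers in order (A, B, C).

Answer: 3 9 11

Derivation:
Step 1: empty(C) -> (A=0 B=0 C=0)
Step 2: fill(C) -> (A=0 B=0 C=11)
Step 3: pour(C -> A) -> (A=3 B=0 C=8)
Step 4: fill(B) -> (A=3 B=9 C=8)
Step 5: fill(C) -> (A=3 B=9 C=11)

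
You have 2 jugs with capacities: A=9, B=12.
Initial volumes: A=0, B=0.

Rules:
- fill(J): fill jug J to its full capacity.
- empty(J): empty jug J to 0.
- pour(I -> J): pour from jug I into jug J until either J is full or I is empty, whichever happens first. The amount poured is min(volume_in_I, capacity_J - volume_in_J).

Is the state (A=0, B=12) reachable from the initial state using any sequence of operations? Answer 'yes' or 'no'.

BFS from (A=0, B=0):
  1. fill(B) -> (A=0 B=12)
Target reached → yes.

Answer: yes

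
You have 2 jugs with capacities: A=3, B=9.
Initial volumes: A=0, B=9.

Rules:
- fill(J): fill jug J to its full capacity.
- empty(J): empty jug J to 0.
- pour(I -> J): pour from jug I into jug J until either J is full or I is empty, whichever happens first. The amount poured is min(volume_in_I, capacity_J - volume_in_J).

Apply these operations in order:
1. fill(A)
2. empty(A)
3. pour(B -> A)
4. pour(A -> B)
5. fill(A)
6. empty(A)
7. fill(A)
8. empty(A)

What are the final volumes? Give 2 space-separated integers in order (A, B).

Answer: 0 9

Derivation:
Step 1: fill(A) -> (A=3 B=9)
Step 2: empty(A) -> (A=0 B=9)
Step 3: pour(B -> A) -> (A=3 B=6)
Step 4: pour(A -> B) -> (A=0 B=9)
Step 5: fill(A) -> (A=3 B=9)
Step 6: empty(A) -> (A=0 B=9)
Step 7: fill(A) -> (A=3 B=9)
Step 8: empty(A) -> (A=0 B=9)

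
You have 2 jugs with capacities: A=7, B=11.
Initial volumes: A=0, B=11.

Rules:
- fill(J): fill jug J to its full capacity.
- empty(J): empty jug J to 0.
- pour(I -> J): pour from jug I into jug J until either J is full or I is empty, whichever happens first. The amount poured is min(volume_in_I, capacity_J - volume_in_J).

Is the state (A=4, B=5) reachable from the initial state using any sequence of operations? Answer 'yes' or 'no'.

BFS explored all 36 reachable states.
Reachable set includes: (0,0), (0,1), (0,2), (0,3), (0,4), (0,5), (0,6), (0,7), (0,8), (0,9), (0,10), (0,11) ...
Target (A=4, B=5) not in reachable set → no.

Answer: no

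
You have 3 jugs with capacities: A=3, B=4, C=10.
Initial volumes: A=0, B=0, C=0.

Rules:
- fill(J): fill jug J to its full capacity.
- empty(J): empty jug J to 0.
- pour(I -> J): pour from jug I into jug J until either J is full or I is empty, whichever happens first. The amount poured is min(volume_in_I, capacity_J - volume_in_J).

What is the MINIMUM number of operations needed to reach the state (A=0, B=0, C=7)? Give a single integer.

BFS from (A=0, B=0, C=0). One shortest path:
  1. fill(C) -> (A=0 B=0 C=10)
  2. pour(C -> A) -> (A=3 B=0 C=7)
  3. empty(A) -> (A=0 B=0 C=7)
Reached target in 3 moves.

Answer: 3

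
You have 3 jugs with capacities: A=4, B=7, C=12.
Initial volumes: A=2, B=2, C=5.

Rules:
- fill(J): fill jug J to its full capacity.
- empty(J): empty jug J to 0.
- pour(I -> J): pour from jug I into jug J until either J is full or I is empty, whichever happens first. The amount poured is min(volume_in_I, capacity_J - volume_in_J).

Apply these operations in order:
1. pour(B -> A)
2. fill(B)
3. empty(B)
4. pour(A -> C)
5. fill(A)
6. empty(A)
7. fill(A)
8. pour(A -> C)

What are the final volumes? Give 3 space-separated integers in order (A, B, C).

Answer: 1 0 12

Derivation:
Step 1: pour(B -> A) -> (A=4 B=0 C=5)
Step 2: fill(B) -> (A=4 B=7 C=5)
Step 3: empty(B) -> (A=4 B=0 C=5)
Step 4: pour(A -> C) -> (A=0 B=0 C=9)
Step 5: fill(A) -> (A=4 B=0 C=9)
Step 6: empty(A) -> (A=0 B=0 C=9)
Step 7: fill(A) -> (A=4 B=0 C=9)
Step 8: pour(A -> C) -> (A=1 B=0 C=12)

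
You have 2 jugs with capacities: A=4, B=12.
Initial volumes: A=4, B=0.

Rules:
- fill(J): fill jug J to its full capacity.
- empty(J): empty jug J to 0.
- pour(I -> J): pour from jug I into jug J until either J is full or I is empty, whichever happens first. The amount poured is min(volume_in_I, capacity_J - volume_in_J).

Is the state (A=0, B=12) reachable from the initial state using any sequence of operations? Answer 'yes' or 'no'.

Answer: yes

Derivation:
BFS from (A=4, B=0):
  1. empty(A) -> (A=0 B=0)
  2. fill(B) -> (A=0 B=12)
Target reached → yes.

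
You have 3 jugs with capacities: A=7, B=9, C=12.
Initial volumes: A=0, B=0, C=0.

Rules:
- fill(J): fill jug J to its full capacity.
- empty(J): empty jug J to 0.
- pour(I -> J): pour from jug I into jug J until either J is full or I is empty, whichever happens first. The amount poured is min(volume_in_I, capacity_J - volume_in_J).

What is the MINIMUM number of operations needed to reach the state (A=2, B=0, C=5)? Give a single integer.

Answer: 7

Derivation:
BFS from (A=0, B=0, C=0). One shortest path:
  1. fill(A) -> (A=7 B=0 C=0)
  2. fill(B) -> (A=7 B=9 C=0)
  3. pour(A -> C) -> (A=0 B=9 C=7)
  4. pour(B -> A) -> (A=7 B=2 C=7)
  5. pour(A -> C) -> (A=2 B=2 C=12)
  6. pour(C -> B) -> (A=2 B=9 C=5)
  7. empty(B) -> (A=2 B=0 C=5)
Reached target in 7 moves.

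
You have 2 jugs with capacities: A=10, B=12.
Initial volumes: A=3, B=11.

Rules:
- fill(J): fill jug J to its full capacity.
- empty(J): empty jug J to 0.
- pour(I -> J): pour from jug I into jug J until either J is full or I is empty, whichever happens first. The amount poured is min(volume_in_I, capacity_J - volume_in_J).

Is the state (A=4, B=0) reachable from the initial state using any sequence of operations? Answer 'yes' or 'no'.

Answer: yes

Derivation:
BFS from (A=3, B=11):
  1. pour(B -> A) -> (A=10 B=4)
  2. empty(A) -> (A=0 B=4)
  3. pour(B -> A) -> (A=4 B=0)
Target reached → yes.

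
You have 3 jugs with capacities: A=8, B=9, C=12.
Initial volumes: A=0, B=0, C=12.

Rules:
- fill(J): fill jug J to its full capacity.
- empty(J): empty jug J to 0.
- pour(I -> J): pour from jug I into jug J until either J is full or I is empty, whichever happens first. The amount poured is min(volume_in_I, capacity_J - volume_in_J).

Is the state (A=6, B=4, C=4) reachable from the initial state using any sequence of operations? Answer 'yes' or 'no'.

Answer: no

Derivation:
BFS explored all 554 reachable states.
Reachable set includes: (0,0,0), (0,0,1), (0,0,2), (0,0,3), (0,0,4), (0,0,5), (0,0,6), (0,0,7), (0,0,8), (0,0,9), (0,0,10), (0,0,11) ...
Target (A=6, B=4, C=4) not in reachable set → no.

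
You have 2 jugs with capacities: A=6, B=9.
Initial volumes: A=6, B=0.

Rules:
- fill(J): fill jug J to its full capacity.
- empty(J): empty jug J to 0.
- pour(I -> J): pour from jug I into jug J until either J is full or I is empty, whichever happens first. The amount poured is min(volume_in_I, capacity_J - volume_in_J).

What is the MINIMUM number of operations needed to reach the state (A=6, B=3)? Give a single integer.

BFS from (A=6, B=0). One shortest path:
  1. empty(A) -> (A=0 B=0)
  2. fill(B) -> (A=0 B=9)
  3. pour(B -> A) -> (A=6 B=3)
Reached target in 3 moves.

Answer: 3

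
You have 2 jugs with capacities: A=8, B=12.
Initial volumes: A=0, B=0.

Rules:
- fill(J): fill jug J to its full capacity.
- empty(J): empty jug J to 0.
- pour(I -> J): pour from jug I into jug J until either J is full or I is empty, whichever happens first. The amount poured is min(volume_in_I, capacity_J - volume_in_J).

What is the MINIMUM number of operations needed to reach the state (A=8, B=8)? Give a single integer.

BFS from (A=0, B=0). One shortest path:
  1. fill(A) -> (A=8 B=0)
  2. pour(A -> B) -> (A=0 B=8)
  3. fill(A) -> (A=8 B=8)
Reached target in 3 moves.

Answer: 3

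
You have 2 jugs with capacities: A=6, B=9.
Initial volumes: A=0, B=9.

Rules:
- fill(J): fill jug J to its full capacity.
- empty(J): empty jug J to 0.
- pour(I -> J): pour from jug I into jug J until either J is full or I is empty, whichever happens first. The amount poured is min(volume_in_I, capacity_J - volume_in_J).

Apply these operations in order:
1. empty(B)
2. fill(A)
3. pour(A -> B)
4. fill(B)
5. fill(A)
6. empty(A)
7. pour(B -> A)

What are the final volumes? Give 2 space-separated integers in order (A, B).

Answer: 6 3

Derivation:
Step 1: empty(B) -> (A=0 B=0)
Step 2: fill(A) -> (A=6 B=0)
Step 3: pour(A -> B) -> (A=0 B=6)
Step 4: fill(B) -> (A=0 B=9)
Step 5: fill(A) -> (A=6 B=9)
Step 6: empty(A) -> (A=0 B=9)
Step 7: pour(B -> A) -> (A=6 B=3)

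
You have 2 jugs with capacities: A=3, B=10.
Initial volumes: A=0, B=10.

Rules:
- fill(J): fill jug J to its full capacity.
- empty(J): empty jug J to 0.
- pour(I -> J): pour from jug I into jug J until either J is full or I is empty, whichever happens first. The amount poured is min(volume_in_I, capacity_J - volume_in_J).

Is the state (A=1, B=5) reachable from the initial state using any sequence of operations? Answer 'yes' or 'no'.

Answer: no

Derivation:
BFS explored all 26 reachable states.
Reachable set includes: (0,0), (0,1), (0,2), (0,3), (0,4), (0,5), (0,6), (0,7), (0,8), (0,9), (0,10), (1,0) ...
Target (A=1, B=5) not in reachable set → no.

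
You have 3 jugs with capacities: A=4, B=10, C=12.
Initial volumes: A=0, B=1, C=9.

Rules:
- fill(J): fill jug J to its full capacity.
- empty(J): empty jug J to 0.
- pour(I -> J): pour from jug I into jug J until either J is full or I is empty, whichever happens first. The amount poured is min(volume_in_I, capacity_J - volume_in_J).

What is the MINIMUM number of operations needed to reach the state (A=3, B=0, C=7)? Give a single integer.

Answer: 7

Derivation:
BFS from (A=0, B=1, C=9). One shortest path:
  1. fill(A) -> (A=4 B=1 C=9)
  2. pour(A -> C) -> (A=1 B=1 C=12)
  3. pour(C -> B) -> (A=1 B=10 C=3)
  4. pour(B -> A) -> (A=4 B=7 C=3)
  5. empty(A) -> (A=0 B=7 C=3)
  6. pour(C -> A) -> (A=3 B=7 C=0)
  7. pour(B -> C) -> (A=3 B=0 C=7)
Reached target in 7 moves.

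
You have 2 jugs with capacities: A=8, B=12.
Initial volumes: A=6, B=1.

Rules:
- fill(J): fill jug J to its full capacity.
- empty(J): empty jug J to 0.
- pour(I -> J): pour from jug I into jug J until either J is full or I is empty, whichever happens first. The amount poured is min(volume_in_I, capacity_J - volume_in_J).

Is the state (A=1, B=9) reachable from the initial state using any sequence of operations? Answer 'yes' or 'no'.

Answer: no

Derivation:
BFS explored all 41 reachable states.
Reachable set includes: (0,0), (0,1), (0,2), (0,3), (0,4), (0,5), (0,6), (0,7), (0,8), (0,9), (0,10), (0,11) ...
Target (A=1, B=9) not in reachable set → no.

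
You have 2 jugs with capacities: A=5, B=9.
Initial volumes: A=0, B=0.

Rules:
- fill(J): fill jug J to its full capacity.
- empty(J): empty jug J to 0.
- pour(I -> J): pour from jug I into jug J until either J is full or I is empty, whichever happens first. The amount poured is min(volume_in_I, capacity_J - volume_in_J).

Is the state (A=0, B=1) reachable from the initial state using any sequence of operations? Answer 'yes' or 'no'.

Answer: yes

Derivation:
BFS from (A=0, B=0):
  1. fill(A) -> (A=5 B=0)
  2. pour(A -> B) -> (A=0 B=5)
  3. fill(A) -> (A=5 B=5)
  4. pour(A -> B) -> (A=1 B=9)
  5. empty(B) -> (A=1 B=0)
  6. pour(A -> B) -> (A=0 B=1)
Target reached → yes.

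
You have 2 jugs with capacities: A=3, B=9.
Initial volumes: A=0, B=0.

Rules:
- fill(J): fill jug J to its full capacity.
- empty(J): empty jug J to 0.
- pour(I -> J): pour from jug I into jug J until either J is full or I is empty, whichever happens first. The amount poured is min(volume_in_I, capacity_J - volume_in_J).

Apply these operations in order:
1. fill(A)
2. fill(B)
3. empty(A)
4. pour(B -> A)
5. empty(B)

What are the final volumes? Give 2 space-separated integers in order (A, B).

Answer: 3 0

Derivation:
Step 1: fill(A) -> (A=3 B=0)
Step 2: fill(B) -> (A=3 B=9)
Step 3: empty(A) -> (A=0 B=9)
Step 4: pour(B -> A) -> (A=3 B=6)
Step 5: empty(B) -> (A=3 B=0)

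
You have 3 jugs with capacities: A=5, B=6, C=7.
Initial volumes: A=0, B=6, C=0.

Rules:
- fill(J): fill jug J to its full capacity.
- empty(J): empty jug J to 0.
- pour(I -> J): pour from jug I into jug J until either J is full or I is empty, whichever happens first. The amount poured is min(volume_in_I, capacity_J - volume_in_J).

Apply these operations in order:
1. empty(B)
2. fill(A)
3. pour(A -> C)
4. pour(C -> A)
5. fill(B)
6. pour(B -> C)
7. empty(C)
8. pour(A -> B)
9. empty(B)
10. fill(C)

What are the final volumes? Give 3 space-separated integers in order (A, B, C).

Answer: 0 0 7

Derivation:
Step 1: empty(B) -> (A=0 B=0 C=0)
Step 2: fill(A) -> (A=5 B=0 C=0)
Step 3: pour(A -> C) -> (A=0 B=0 C=5)
Step 4: pour(C -> A) -> (A=5 B=0 C=0)
Step 5: fill(B) -> (A=5 B=6 C=0)
Step 6: pour(B -> C) -> (A=5 B=0 C=6)
Step 7: empty(C) -> (A=5 B=0 C=0)
Step 8: pour(A -> B) -> (A=0 B=5 C=0)
Step 9: empty(B) -> (A=0 B=0 C=0)
Step 10: fill(C) -> (A=0 B=0 C=7)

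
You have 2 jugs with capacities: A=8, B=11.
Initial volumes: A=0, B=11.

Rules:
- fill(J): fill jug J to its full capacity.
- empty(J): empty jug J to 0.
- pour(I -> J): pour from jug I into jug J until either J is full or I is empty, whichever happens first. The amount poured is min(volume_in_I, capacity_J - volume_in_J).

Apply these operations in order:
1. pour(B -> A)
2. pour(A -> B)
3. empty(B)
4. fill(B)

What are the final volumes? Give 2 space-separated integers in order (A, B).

Answer: 0 11

Derivation:
Step 1: pour(B -> A) -> (A=8 B=3)
Step 2: pour(A -> B) -> (A=0 B=11)
Step 3: empty(B) -> (A=0 B=0)
Step 4: fill(B) -> (A=0 B=11)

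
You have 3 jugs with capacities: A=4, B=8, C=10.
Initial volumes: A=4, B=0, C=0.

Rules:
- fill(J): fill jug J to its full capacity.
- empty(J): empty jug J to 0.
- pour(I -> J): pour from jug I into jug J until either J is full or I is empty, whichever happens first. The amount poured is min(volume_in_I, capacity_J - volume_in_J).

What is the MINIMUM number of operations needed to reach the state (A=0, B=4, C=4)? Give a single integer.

Answer: 3

Derivation:
BFS from (A=4, B=0, C=0). One shortest path:
  1. pour(A -> B) -> (A=0 B=4 C=0)
  2. fill(A) -> (A=4 B=4 C=0)
  3. pour(A -> C) -> (A=0 B=4 C=4)
Reached target in 3 moves.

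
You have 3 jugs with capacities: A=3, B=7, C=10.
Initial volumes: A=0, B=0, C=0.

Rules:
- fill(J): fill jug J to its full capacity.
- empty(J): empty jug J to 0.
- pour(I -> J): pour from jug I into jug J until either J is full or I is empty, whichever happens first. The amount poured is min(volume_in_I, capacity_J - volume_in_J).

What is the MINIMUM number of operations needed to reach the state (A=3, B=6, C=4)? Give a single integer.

Answer: 6

Derivation:
BFS from (A=0, B=0, C=0). One shortest path:
  1. fill(A) -> (A=3 B=0 C=0)
  2. fill(C) -> (A=3 B=0 C=10)
  3. pour(A -> B) -> (A=0 B=3 C=10)
  4. pour(C -> A) -> (A=3 B=3 C=7)
  5. pour(A -> B) -> (A=0 B=6 C=7)
  6. pour(C -> A) -> (A=3 B=6 C=4)
Reached target in 6 moves.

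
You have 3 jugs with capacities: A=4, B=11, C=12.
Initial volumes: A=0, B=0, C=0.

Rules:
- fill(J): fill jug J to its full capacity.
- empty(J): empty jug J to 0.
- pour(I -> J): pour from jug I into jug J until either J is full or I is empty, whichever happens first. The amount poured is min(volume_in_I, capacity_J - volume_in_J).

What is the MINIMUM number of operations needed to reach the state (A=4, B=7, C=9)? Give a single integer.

BFS from (A=0, B=0, C=0). One shortest path:
  1. fill(A) -> (A=4 B=0 C=0)
  2. fill(C) -> (A=4 B=0 C=12)
  3. pour(A -> B) -> (A=0 B=4 C=12)
  4. fill(A) -> (A=4 B=4 C=12)
  5. pour(A -> B) -> (A=0 B=8 C=12)
  6. pour(C -> B) -> (A=0 B=11 C=9)
  7. pour(B -> A) -> (A=4 B=7 C=9)
Reached target in 7 moves.

Answer: 7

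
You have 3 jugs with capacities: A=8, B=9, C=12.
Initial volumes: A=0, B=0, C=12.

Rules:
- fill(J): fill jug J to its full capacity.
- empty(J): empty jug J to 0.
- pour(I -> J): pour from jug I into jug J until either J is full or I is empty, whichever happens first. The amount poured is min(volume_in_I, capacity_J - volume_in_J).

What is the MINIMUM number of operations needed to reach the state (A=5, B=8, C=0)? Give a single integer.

Answer: 7

Derivation:
BFS from (A=0, B=0, C=12). One shortest path:
  1. fill(B) -> (A=0 B=9 C=12)
  2. pour(B -> A) -> (A=8 B=1 C=12)
  3. empty(A) -> (A=0 B=1 C=12)
  4. pour(B -> A) -> (A=1 B=0 C=12)
  5. pour(C -> A) -> (A=8 B=0 C=5)
  6. pour(A -> B) -> (A=0 B=8 C=5)
  7. pour(C -> A) -> (A=5 B=8 C=0)
Reached target in 7 moves.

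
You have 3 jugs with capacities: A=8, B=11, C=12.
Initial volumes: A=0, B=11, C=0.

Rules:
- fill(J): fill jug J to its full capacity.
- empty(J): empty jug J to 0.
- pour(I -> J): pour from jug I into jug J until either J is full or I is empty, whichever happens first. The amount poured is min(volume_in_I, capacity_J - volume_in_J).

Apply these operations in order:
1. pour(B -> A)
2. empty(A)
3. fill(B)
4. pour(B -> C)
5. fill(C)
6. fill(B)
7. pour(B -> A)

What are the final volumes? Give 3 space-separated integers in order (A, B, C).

Answer: 8 3 12

Derivation:
Step 1: pour(B -> A) -> (A=8 B=3 C=0)
Step 2: empty(A) -> (A=0 B=3 C=0)
Step 3: fill(B) -> (A=0 B=11 C=0)
Step 4: pour(B -> C) -> (A=0 B=0 C=11)
Step 5: fill(C) -> (A=0 B=0 C=12)
Step 6: fill(B) -> (A=0 B=11 C=12)
Step 7: pour(B -> A) -> (A=8 B=3 C=12)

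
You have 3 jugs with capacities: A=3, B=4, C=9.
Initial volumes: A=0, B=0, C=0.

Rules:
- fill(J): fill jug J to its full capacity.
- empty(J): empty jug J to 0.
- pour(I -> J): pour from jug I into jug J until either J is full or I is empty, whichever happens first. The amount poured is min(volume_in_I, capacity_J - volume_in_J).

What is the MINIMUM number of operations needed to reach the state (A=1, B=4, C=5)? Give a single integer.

Answer: 6

Derivation:
BFS from (A=0, B=0, C=0). One shortest path:
  1. fill(B) -> (A=0 B=4 C=0)
  2. fill(C) -> (A=0 B=4 C=9)
  3. pour(B -> A) -> (A=3 B=1 C=9)
  4. empty(A) -> (A=0 B=1 C=9)
  5. pour(B -> A) -> (A=1 B=0 C=9)
  6. pour(C -> B) -> (A=1 B=4 C=5)
Reached target in 6 moves.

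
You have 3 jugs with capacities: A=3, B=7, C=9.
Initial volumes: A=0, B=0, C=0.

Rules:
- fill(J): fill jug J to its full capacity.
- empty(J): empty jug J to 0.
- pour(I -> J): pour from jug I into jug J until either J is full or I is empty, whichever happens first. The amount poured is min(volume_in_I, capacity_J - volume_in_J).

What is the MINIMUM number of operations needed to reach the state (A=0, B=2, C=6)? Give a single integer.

BFS from (A=0, B=0, C=0). One shortest path:
  1. fill(C) -> (A=0 B=0 C=9)
  2. pour(C -> B) -> (A=0 B=7 C=2)
  3. empty(B) -> (A=0 B=0 C=2)
  4. pour(C -> B) -> (A=0 B=2 C=0)
  5. fill(C) -> (A=0 B=2 C=9)
  6. pour(C -> A) -> (A=3 B=2 C=6)
  7. empty(A) -> (A=0 B=2 C=6)
Reached target in 7 moves.

Answer: 7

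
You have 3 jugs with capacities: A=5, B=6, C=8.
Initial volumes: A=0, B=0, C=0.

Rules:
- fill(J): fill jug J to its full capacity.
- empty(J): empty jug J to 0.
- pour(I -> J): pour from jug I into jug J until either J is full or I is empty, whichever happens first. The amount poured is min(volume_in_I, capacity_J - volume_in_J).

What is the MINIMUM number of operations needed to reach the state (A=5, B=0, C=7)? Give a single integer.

Answer: 5

Derivation:
BFS from (A=0, B=0, C=0). One shortest path:
  1. fill(B) -> (A=0 B=6 C=0)
  2. pour(B -> A) -> (A=5 B=1 C=0)
  3. pour(B -> C) -> (A=5 B=0 C=1)
  4. fill(B) -> (A=5 B=6 C=1)
  5. pour(B -> C) -> (A=5 B=0 C=7)
Reached target in 5 moves.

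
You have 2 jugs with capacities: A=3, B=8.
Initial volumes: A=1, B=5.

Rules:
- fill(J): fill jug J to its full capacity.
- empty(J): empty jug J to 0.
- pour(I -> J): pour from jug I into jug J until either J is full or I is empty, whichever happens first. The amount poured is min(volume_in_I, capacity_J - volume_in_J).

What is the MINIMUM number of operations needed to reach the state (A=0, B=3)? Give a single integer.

Answer: 2

Derivation:
BFS from (A=1, B=5). One shortest path:
  1. pour(B -> A) -> (A=3 B=3)
  2. empty(A) -> (A=0 B=3)
Reached target in 2 moves.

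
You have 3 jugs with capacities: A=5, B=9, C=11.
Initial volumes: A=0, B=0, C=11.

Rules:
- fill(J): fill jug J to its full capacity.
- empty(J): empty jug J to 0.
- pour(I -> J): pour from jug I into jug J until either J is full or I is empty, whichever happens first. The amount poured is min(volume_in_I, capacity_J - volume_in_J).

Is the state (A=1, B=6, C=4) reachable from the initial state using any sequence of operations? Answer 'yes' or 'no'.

BFS explored all 400 reachable states.
Reachable set includes: (0,0,0), (0,0,1), (0,0,2), (0,0,3), (0,0,4), (0,0,5), (0,0,6), (0,0,7), (0,0,8), (0,0,9), (0,0,10), (0,0,11) ...
Target (A=1, B=6, C=4) not in reachable set → no.

Answer: no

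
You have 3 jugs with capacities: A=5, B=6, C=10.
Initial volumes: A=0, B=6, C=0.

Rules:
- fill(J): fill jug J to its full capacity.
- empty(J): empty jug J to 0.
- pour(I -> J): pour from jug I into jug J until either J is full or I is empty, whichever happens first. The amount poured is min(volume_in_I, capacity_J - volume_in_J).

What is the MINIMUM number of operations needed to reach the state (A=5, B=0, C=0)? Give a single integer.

Answer: 2

Derivation:
BFS from (A=0, B=6, C=0). One shortest path:
  1. fill(A) -> (A=5 B=6 C=0)
  2. empty(B) -> (A=5 B=0 C=0)
Reached target in 2 moves.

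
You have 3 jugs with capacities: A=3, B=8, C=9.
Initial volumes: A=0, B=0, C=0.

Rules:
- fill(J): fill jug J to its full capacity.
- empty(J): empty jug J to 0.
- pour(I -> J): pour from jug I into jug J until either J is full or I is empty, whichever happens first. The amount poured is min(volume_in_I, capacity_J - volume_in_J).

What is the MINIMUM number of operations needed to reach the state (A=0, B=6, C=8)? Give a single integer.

BFS from (A=0, B=0, C=0). One shortest path:
  1. fill(A) -> (A=3 B=0 C=0)
  2. fill(B) -> (A=3 B=8 C=0)
  3. pour(B -> C) -> (A=3 B=0 C=8)
  4. pour(A -> B) -> (A=0 B=3 C=8)
  5. fill(A) -> (A=3 B=3 C=8)
  6. pour(A -> B) -> (A=0 B=6 C=8)
Reached target in 6 moves.

Answer: 6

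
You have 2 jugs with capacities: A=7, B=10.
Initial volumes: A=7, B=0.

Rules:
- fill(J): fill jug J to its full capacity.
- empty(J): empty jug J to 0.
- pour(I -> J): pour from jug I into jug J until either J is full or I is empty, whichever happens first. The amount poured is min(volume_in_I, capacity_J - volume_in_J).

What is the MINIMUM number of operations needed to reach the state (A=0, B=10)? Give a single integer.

BFS from (A=7, B=0). One shortest path:
  1. empty(A) -> (A=0 B=0)
  2. fill(B) -> (A=0 B=10)
Reached target in 2 moves.

Answer: 2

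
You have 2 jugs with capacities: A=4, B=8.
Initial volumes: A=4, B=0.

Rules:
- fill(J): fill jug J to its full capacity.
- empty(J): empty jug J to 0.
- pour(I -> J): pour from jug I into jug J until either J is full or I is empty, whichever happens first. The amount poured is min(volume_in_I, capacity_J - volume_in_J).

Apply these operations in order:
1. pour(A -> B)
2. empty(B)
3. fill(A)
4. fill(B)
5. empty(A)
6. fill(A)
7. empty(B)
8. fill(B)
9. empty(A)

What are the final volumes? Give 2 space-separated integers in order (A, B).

Step 1: pour(A -> B) -> (A=0 B=4)
Step 2: empty(B) -> (A=0 B=0)
Step 3: fill(A) -> (A=4 B=0)
Step 4: fill(B) -> (A=4 B=8)
Step 5: empty(A) -> (A=0 B=8)
Step 6: fill(A) -> (A=4 B=8)
Step 7: empty(B) -> (A=4 B=0)
Step 8: fill(B) -> (A=4 B=8)
Step 9: empty(A) -> (A=0 B=8)

Answer: 0 8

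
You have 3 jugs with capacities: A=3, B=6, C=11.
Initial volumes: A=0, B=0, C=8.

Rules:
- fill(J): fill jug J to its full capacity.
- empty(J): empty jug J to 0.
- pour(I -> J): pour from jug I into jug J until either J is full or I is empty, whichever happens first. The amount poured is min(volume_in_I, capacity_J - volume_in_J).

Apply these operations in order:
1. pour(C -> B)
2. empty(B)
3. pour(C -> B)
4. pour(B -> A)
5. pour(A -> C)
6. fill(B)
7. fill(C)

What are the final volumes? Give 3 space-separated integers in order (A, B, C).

Step 1: pour(C -> B) -> (A=0 B=6 C=2)
Step 2: empty(B) -> (A=0 B=0 C=2)
Step 3: pour(C -> B) -> (A=0 B=2 C=0)
Step 4: pour(B -> A) -> (A=2 B=0 C=0)
Step 5: pour(A -> C) -> (A=0 B=0 C=2)
Step 6: fill(B) -> (A=0 B=6 C=2)
Step 7: fill(C) -> (A=0 B=6 C=11)

Answer: 0 6 11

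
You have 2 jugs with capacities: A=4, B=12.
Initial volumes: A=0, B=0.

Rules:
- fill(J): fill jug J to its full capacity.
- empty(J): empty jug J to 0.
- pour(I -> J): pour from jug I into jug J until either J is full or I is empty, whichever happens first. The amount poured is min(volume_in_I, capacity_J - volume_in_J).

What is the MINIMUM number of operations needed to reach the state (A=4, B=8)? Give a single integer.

Answer: 2

Derivation:
BFS from (A=0, B=0). One shortest path:
  1. fill(B) -> (A=0 B=12)
  2. pour(B -> A) -> (A=4 B=8)
Reached target in 2 moves.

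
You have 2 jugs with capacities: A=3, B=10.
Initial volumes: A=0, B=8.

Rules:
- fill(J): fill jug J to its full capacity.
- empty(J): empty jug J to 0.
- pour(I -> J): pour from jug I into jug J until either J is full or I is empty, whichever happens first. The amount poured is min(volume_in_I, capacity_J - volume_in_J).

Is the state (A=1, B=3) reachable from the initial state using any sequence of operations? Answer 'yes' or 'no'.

Answer: no

Derivation:
BFS explored all 26 reachable states.
Reachable set includes: (0,0), (0,1), (0,2), (0,3), (0,4), (0,5), (0,6), (0,7), (0,8), (0,9), (0,10), (1,0) ...
Target (A=1, B=3) not in reachable set → no.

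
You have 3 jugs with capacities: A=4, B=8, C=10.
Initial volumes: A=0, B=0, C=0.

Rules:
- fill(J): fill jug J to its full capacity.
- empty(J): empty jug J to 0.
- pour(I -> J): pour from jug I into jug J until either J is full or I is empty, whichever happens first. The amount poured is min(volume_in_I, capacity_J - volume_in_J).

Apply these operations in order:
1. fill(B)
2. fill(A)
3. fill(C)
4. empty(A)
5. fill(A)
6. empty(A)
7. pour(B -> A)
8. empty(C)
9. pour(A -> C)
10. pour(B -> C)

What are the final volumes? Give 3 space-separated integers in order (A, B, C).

Answer: 0 0 8

Derivation:
Step 1: fill(B) -> (A=0 B=8 C=0)
Step 2: fill(A) -> (A=4 B=8 C=0)
Step 3: fill(C) -> (A=4 B=8 C=10)
Step 4: empty(A) -> (A=0 B=8 C=10)
Step 5: fill(A) -> (A=4 B=8 C=10)
Step 6: empty(A) -> (A=0 B=8 C=10)
Step 7: pour(B -> A) -> (A=4 B=4 C=10)
Step 8: empty(C) -> (A=4 B=4 C=0)
Step 9: pour(A -> C) -> (A=0 B=4 C=4)
Step 10: pour(B -> C) -> (A=0 B=0 C=8)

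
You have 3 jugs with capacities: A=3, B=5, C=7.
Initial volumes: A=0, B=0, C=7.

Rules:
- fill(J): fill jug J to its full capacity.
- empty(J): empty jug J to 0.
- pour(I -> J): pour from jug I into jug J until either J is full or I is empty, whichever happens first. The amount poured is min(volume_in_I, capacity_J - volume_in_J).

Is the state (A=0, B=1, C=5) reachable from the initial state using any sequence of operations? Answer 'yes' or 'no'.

BFS from (A=0, B=0, C=7):
  1. fill(A) -> (A=3 B=0 C=7)
  2. empty(C) -> (A=3 B=0 C=0)
  3. pour(A -> B) -> (A=0 B=3 C=0)
  4. fill(A) -> (A=3 B=3 C=0)
  5. pour(A -> B) -> (A=1 B=5 C=0)
  6. pour(B -> C) -> (A=1 B=0 C=5)
  7. pour(A -> B) -> (A=0 B=1 C=5)
Target reached → yes.

Answer: yes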